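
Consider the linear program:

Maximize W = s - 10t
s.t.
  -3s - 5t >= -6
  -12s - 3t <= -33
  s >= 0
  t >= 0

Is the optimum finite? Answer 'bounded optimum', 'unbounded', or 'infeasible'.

The boundaries -3s - 5t = -6 and -12s - 3t = -33 meet at (49/17, -9/17), but that point violates t ≥ 0. Every candidate vertex is excluded by some other constraint, so the feasible region is empty.

infeasible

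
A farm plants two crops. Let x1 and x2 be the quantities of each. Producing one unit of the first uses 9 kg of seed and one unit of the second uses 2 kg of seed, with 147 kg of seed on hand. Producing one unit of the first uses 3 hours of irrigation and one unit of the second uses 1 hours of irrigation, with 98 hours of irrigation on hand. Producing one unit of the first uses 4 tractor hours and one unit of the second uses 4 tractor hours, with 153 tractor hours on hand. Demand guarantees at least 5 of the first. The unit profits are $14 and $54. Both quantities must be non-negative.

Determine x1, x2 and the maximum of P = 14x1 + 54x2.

Extreme points and P = 14x1 + 54x2:
  (49/3, 0) → P = 686/3
  (5, 0) → P = 70
  (141/14, 789/28) → P = 23277/14
  (5, 133/4) → P = 3731/2

The optimum lies where 4x1 + 4x2 = 153 and x1 = 5.
Solving simultaneously gives x1 = 5, x2 = 133/4.

x1 = 5, x2 = 133/4, maximum P = 3731/2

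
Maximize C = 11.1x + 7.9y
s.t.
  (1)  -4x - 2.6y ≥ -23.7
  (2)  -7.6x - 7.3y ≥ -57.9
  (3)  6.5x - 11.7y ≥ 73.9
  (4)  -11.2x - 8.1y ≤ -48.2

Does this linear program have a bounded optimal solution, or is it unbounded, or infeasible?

Extreme points and C = 11.1x + 7.9y:
  (3611/490, -2831/1274) → C = 1023107/15925
  (6665/328, -908/41) → C = 165959/3280
  (12917/2041, -17146/6123) → C = 226679/4710
The feasible region has finitely many vertices and no improving ray; the maximum is 1023107/15925 at (3611/490, -2831/1274).

bounded optimum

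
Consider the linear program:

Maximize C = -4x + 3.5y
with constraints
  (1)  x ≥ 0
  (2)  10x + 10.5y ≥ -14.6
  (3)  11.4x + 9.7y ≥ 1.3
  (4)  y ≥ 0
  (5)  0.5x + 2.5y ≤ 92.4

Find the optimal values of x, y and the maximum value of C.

x = 0, y = 36.96, maximum C = 129.36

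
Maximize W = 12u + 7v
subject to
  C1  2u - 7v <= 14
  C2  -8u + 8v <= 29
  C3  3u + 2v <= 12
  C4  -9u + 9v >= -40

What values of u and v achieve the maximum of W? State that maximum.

u = 188/45, v = -4/15, maximum W = 724/15

Extreme points and W = 12u + 7v:
  (-63/8, -17/4) → W = -497/4
  (154/45, -46/45) → W = 1526/45
  (19/20, 183/40) → W = 1737/40
  (188/45, -4/15) → W = 724/15

The optimum lies where 3u + 2v = 12 and -9u + 9v = -40.
Solving simultaneously gives u = 188/45, v = -4/15.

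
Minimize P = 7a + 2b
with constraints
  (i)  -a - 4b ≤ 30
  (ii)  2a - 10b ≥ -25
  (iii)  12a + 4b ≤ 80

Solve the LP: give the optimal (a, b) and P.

a = -200/9, b = -35/18, minimum P = -1435/9

Feasible corners and P = 7a + 2b:
  (-200/9, -35/18) → P = -1435/9
  (10, -10) → P = 50
  (175/32, 115/32) → P = 1455/32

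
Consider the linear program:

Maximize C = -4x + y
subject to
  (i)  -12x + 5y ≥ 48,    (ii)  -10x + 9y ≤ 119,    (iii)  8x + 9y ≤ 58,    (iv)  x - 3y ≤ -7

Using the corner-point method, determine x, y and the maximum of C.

Feasible corners and C = -4x + y:
  (-71/74, 270/37) → C = 412/37
  (-109/31, 36/31) → C = 472/31
  (-61/18, 766/81) → C = 1864/81
  (-14, -7/3) → C = 161/3

The optimum lies where -10x + 9y = 119 and x - 3y = -7.
Solving simultaneously gives x = -14, y = -7/3.

x = -14, y = -7/3, maximum C = 161/3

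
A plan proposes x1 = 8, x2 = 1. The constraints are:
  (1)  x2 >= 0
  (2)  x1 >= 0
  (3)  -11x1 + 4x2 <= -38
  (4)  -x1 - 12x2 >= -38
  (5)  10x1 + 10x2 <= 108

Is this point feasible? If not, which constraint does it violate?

(1): 1 ≥ 0 ✓
(2): 8 ≥ 0 ✓
(3): -84 ≤ -38 ✓
(4): -20 ≥ -38 ✓
(5): 90 ≤ 108 ✓

feasible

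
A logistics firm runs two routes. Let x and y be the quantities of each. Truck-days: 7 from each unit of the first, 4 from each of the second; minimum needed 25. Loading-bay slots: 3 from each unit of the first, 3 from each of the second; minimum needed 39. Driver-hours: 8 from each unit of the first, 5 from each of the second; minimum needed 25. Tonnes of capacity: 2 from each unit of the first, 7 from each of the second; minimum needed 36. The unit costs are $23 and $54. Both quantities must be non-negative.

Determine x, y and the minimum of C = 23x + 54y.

The feasible region is unbounded (it extends along (0, 1), (1, 0)), but C strictly increases along every unbounded feasible direction, so there is no improving ray and the minimum is attained at a vertex.

The optimum lies where 3x + 3y = 39 and 2x + 7y = 36.
Solving simultaneously gives x = 11, y = 2.

x = 11, y = 2, minimum C = 361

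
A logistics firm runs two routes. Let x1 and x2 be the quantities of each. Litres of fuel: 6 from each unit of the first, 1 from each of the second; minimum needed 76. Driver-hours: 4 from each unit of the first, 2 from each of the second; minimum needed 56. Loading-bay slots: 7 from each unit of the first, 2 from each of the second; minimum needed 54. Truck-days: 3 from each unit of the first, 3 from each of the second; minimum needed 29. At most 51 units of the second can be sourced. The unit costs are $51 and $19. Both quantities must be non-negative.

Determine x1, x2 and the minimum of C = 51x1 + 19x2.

x1 = 12, x2 = 4, minimum C = 688

Feasible corners and C = 51x1 + 19x2:
  (14, 0) → C = 714
  (12, 4) → C = 688
  (25/6, 51) → C = 2363/2
The feasible region is unbounded (it extends along (1, 0)), but C strictly increases along every unbounded feasible direction, so there is no improving ray and the minimum is attained at a vertex.

At the optimal vertex, 6x1 + x2 = 76 and 4x1 + 2x2 = 56.
Solving simultaneously gives x1 = 12, x2 = 4.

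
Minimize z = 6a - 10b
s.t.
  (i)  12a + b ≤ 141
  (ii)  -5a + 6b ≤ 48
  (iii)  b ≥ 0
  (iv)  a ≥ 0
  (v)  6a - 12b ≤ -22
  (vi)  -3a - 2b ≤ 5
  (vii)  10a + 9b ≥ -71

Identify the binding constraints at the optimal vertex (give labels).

(i) and (ii)

Feasible corners and z = 6a - 10b:
  (114/11, 183/11) → z = -1146/11
  (167/15, 37/5) → z = -36/5
  (0, 8) → z = -80
  (0, 11/6) → z = -55/3

The minimum is at (114/11, 183/11). Substituting into each constraint, equality holds for (i) and (ii); the remaining constraints have slack.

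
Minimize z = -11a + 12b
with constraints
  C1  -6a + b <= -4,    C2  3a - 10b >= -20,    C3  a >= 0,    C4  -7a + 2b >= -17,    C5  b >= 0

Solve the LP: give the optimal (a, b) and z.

a = 17/7, b = 0, minimum z = -187/7

Extreme points and z = -11a + 12b:
  (20/19, 44/19) → z = 308/19
  (2/3, 0) → z = -22/3
  (105/32, 191/64) → z = -9/32
  (17/7, 0) → z = -187/7

The binding constraints are -7a + 2b = -17 and b = 0.
Solving simultaneously gives a = 17/7, b = 0.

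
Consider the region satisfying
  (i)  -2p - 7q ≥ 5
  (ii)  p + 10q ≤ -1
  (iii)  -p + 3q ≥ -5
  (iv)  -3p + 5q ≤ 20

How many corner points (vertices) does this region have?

4

Of the 6 pairwise boundary intersections, those satisfying every inequality are:
  (-43/13, 3/13)
  (20/13, -15/13)
  (-41/7, 17/35)
  (-85/4, -35/4)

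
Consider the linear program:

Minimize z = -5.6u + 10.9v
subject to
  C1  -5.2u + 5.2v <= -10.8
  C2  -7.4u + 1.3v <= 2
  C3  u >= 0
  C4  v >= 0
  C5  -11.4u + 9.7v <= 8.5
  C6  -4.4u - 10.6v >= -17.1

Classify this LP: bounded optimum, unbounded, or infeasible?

bounded optimum

Corner points and z = -5.6u + 10.9v:
  (27/13, 0) → z = -756/65
  (339/130, 69/130) → z = -11463/1300
  (171/44, 0) → z = -1197/55
The feasible region has finitely many vertices and no improving ray; the minimum is -1197/55 at (171/44, 0).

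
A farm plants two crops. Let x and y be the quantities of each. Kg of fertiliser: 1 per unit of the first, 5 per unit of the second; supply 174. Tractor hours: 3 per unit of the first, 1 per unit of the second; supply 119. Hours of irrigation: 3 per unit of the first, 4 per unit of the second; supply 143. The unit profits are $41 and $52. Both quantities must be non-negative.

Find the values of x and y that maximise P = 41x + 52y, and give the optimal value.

x = 37, y = 8, maximum P = 1933

The binding constraints are 3x + y = 119 and 3x + 4y = 143.
Solving simultaneously gives x = 37, y = 8.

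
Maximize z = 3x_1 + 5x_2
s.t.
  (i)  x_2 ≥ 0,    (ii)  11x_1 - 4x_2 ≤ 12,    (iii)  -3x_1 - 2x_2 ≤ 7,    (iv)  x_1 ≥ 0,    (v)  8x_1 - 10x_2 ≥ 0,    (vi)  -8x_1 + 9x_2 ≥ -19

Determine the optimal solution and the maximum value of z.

x_1 = 20/13, x_2 = 16/13, maximum z = 140/13

Corner points and z = 3x_1 + 5x_2:
  (12/11, 0) → z = 36/11
  (0, 0) → z = 0
  (20/13, 16/13) → z = 140/13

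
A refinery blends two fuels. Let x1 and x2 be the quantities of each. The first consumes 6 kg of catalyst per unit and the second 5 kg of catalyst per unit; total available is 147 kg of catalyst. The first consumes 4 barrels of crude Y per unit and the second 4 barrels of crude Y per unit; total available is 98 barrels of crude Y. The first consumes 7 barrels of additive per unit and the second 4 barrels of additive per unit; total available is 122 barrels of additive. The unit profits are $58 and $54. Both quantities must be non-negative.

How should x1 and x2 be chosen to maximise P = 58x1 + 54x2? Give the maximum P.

Vertices and P = 58x1 + 54x2:
  (0, 0) → P = 0
  (0, 49/2) → P = 1323
  (122/7, 0) → P = 7076/7
  (8, 33/2) → P = 1355

At the optimal vertex, 4x1 + 4x2 = 98 and 7x1 + 4x2 = 122.
Solving simultaneously gives x1 = 8, x2 = 33/2.

x1 = 8, x2 = 33/2, maximum P = 1355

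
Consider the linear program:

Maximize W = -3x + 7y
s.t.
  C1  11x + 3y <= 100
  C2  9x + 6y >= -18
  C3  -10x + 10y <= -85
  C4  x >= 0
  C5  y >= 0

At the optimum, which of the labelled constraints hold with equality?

Extreme points and W = -3x + 7y:
  (251/28, 13/28) → W = -331/14
  (100/11, 0) → W = -300/11
  (17/2, 0) → W = -51/2

The maximum is at (251/28, 13/28). Substituting into each constraint, equality holds for C1 and C3; the remaining constraints have slack.

C1 and C3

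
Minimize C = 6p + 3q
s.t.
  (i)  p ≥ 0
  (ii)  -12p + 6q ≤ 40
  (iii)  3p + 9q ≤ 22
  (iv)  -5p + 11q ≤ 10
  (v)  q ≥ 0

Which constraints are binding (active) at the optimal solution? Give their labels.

Extreme points and C = 6p + 3q:
  (0, 10/11) → C = 30/11
  (0, 0) → C = 0
  (76/39, 70/39) → C = 222/13
  (22/3, 0) → C = 44

The minimum is at (0, 0). Substituting into each constraint, equality holds for (i) and (v); the remaining constraints have slack.

(i) and (v)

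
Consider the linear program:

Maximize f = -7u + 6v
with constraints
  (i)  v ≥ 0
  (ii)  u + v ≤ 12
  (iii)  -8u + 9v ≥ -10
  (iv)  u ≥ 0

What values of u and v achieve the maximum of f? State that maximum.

Vertices and f = -7u + 6v:
  (5/4, 0) → f = -35/4
  (0, 0) → f = 0
  (118/17, 86/17) → f = -310/17
  (0, 12) → f = 72

At the optimal vertex, u + v = 12 and u = 0.
Solving simultaneously gives u = 0, v = 12.

u = 0, v = 12, maximum f = 72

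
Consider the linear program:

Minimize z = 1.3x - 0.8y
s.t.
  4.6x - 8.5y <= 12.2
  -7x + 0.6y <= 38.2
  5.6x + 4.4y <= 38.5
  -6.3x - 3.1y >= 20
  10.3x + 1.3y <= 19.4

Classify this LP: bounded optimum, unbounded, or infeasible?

bounded optimum

Extreme points and z = 1.3x - 0.8y:
  (-16601/2837, -13056/2837) → z = -22273/5674
  (-13218/6781, -16886/6781) → z = -18373/33905
  (-6521/1274, 719/182) → z = -125037/12740
The feasible region has finitely many vertices and no improving ray; the minimum is -125037/12740 at (-6521/1274, 719/182).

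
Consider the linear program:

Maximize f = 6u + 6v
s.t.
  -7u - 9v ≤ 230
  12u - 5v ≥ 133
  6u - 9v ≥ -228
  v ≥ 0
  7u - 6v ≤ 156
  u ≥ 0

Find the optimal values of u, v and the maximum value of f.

Extreme points and f = 6u + 6v:
  (779/26, 589/13) → f = 5871/13
  (133/12, 0) → f = 133/2
  (308/3, 844/9) → f = 3536/3
  (156/7, 0) → f = 936/7

The binding constraints are 6u - 9v = -228 and 7u - 6v = 156.
Solving simultaneously gives u = 308/3, v = 844/9.

u = 308/3, v = 844/9, maximum f = 3536/3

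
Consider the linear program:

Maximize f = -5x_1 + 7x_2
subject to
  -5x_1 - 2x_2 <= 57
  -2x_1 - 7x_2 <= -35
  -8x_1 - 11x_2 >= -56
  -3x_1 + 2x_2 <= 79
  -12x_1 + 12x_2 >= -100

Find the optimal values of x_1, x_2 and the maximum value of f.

x_1 = -757/49, x_2 = 800/49, maximum f = 9385/49

Corner points and f = -5x_1 + 7x_2:
  (-469/31, 289/31) → f = 4368/31
  (-17, 14) → f = 183
  (7/34, 84/17) → f = 1141/34
  (-757/49, 800/49) → f = 9385/49

The optimum lies where -8x_1 - 11x_2 = -56 and -3x_1 + 2x_2 = 79.
Solving simultaneously gives x_1 = -757/49, x_2 = 800/49.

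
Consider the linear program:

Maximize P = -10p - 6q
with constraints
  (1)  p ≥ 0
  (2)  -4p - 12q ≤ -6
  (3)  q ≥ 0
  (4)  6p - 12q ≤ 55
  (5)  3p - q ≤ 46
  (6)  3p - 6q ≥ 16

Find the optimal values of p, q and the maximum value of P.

Extreme points and P = -10p - 6q:
  (55/6, 0) → P = -275/3
  (16/3, 0) → P = -160/3
  (497/30, 37/10) → P = -2818/15
  (52/3, 6) → P = -628/3

p = 16/3, q = 0, maximum P = -160/3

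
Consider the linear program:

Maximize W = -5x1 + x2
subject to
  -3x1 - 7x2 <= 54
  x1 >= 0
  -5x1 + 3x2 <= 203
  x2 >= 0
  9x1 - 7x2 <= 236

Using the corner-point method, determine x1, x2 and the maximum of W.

Feasible corners and W = -5x1 + x2:
  (0, 203/3) → W = 203/3
  (0, 0) → W = 0
  (236/9, 0) → W = -1180/9
The feasible region is unbounded (it extends along (7, 9), (3, 5)), but W strictly decreases along every unbounded feasible direction, so there is no improving ray and the maximum is attained at a vertex.

The binding constraints are x1 = 0 and -5x1 + 3x2 = 203.
Solving simultaneously gives x1 = 0, x2 = 203/3.

x1 = 0, x2 = 203/3, maximum W = 203/3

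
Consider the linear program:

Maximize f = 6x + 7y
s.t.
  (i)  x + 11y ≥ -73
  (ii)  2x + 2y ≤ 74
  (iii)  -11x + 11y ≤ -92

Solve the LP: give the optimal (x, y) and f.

The optimum lies where 2x + 2y = 74 and -11x + 11y = -92.
Solving simultaneously gives x = 499/22, y = 315/22.

x = 499/22, y = 315/22, maximum f = 5199/22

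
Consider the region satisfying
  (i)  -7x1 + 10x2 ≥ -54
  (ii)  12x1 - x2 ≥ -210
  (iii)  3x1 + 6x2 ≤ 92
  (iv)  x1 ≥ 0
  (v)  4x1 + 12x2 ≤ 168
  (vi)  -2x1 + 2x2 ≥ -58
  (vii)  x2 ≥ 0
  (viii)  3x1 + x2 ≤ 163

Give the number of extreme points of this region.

Intersecting each pair of boundary lines and keeping only the points that satisfy every inequality leaves:
  (311/18, 241/36)
  (54/7, 0)
  (8, 34/3)
  (0, 14)
  (0, 0)

5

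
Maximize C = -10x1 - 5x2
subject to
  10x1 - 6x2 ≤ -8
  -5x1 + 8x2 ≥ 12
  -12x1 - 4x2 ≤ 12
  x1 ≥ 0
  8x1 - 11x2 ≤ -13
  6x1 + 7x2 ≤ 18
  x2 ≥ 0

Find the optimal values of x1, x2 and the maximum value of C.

x1 = 0, x2 = 3/2, maximum C = -15/2

Feasible corners and C = -10x1 - 5x2:
  (4/25, 8/5) → C = -48/5
  (26/53, 114/53) → C = -830/53
  (0, 3/2) → C = -15/2
  (0, 18/7) → C = -90/7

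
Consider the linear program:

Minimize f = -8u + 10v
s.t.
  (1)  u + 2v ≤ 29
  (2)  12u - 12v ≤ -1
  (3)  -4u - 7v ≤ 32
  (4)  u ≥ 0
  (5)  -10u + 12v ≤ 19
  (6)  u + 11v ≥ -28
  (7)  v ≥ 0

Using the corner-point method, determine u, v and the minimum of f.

u = 0, v = 1/12, minimum f = 5/6

At the optimal vertex, 12u - 12v = -1 and u = 0.
Solving simultaneously gives u = 0, v = 1/12.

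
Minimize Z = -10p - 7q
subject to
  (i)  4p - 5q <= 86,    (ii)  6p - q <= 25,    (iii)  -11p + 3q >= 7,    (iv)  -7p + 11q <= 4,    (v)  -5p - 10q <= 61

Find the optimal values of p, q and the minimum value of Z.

Feasible corners and Z = -10p - 7q:
  (-13/20, -1/20) → Z = 137/20
  (-253/125, -636/125) → Z = 6982/125
  (-711/125, -407/125) → Z = 9959/125

p = -13/20, q = -1/20, minimum Z = 137/20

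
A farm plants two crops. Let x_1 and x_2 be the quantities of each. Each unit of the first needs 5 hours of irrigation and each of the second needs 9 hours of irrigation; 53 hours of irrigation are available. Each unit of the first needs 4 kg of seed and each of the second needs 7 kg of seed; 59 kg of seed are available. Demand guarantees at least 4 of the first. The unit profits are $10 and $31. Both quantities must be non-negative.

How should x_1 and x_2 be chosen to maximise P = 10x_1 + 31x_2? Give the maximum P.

At the optimal vertex, 5x_1 + 9x_2 = 53 and x_1 = 4.
Solving simultaneously gives x_1 = 4, x_2 = 11/3.

x_1 = 4, x_2 = 11/3, maximum P = 461/3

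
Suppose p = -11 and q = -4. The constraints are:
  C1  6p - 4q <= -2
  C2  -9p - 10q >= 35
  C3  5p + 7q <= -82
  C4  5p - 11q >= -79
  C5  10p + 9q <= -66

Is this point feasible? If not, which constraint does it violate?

C1: -50 ≤ -2 ✓
C2: 139 ≥ 35 ✓
C3: -83 ≤ -82 ✓
C4: -11 ≥ -79 ✓
C5: -146 ≤ -66 ✓

feasible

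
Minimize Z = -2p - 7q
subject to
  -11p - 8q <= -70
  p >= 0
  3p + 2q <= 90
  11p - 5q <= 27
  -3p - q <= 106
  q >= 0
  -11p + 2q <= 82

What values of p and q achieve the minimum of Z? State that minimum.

Extreme points and Z = -2p - 7q:
  (0, 35/4) → Z = -245/4
  (566/143, 43/13) → Z = -4443/143
  (0, 41) → Z = -287
  (504/37, 909/37) → Z = -7371/37
  (4/7, 309/7) → Z = -2171/7

At the optimal vertex, 3p + 2q = 90 and -11p + 2q = 82.
Solving simultaneously gives p = 4/7, q = 309/7.

p = 4/7, q = 309/7, minimum Z = -2171/7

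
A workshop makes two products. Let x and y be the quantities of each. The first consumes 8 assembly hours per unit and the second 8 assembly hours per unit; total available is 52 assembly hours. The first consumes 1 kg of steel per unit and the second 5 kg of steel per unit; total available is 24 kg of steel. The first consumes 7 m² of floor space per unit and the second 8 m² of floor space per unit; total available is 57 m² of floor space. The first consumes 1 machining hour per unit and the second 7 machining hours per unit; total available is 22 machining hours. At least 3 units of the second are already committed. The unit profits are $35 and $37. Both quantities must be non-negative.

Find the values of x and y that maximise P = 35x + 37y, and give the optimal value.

The optimum lies where x + 7y = 22 and y = 3.
Solving simultaneously gives x = 1, y = 3.

x = 1, y = 3, maximum P = 146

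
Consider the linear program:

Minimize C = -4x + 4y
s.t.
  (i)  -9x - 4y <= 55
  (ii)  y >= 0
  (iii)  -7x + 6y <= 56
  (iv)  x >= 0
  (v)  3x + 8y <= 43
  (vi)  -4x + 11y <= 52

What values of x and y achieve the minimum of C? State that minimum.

x = 43/3, y = 0, minimum C = -172/3

Vertices and C = -4x + 4y:
  (0, 0) → C = 0
  (43/3, 0) → C = -172/3
  (0, 52/11) → C = 208/11
  (57/65, 328/65) → C = 1084/65

The binding constraints are y = 0 and 3x + 8y = 43.
Solving simultaneously gives x = 43/3, y = 0.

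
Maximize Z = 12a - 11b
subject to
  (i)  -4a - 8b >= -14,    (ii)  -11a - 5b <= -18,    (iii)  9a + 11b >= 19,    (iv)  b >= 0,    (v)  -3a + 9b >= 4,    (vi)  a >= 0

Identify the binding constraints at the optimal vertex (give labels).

(i) and (v)

Extreme points and Z = 12a - 11b:
  (37/34, 41/34) → Z = -7/34
  (47/30, 29/30) → Z = 49/6
  (71/57, 49/57) → Z = 313/57

The maximum is at (47/30, 29/30). Substituting into each constraint, equality holds for (i) and (v); the remaining constraints have slack.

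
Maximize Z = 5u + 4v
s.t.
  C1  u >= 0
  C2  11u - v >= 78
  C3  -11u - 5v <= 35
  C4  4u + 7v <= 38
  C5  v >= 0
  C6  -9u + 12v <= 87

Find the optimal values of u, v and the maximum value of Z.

u = 19/2, v = 0, maximum Z = 95/2

Vertices and Z = 5u + 4v:
  (584/81, 106/81) → Z = 3344/81
  (78/11, 0) → Z = 390/11
  (19/2, 0) → Z = 95/2

The binding constraints are 4u + 7v = 38 and v = 0.
Solving simultaneously gives u = 19/2, v = 0.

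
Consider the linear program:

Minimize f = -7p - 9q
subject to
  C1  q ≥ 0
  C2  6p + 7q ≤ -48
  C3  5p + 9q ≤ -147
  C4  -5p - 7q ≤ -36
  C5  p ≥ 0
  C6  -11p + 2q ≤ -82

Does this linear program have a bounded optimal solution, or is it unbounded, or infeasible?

infeasible

The boundaries p = 0 and -11p + 2q = -82 meet at (0, -41), but that point violates q ≥ 0. Every candidate vertex is excluded by some other constraint, so the feasible region is empty.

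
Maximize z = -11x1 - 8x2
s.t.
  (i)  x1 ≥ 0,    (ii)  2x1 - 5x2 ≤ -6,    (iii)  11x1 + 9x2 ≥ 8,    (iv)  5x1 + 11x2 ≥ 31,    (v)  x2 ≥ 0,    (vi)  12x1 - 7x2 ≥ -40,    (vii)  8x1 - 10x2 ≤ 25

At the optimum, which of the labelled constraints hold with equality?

Vertices and z = -11x1 - 8x2:
  (0, 31/11) → z = -248/11
  (0, 40/7) → z = -320/7
  (89/47, 92/47) → z = -1715/47
  (37/4, 49/10) → z = -2819/20
The feasible region is unbounded (it extends along (5, 4), (7, 12)), but z strictly decreases along every unbounded feasible direction, so there is no improving ray and the maximum is attained at a vertex.

The maximum is at (0, 31/11). Substituting into each constraint, equality holds for (i) and (iv); the remaining constraints have slack.

(i) and (iv)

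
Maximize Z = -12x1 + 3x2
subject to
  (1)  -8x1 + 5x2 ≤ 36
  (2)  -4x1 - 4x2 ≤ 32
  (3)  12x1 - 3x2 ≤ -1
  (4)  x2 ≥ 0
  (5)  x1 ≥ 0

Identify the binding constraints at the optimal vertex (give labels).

(1) and (5)

Feasible corners and Z = -12x1 + 3x2:
  (103/36, 106/9) → Z = 1
  (0, 36/5) → Z = 108/5
  (0, 1/3) → Z = 1

The maximum is at (0, 36/5). Substituting into each constraint, equality holds for (1) and (5); the remaining constraints have slack.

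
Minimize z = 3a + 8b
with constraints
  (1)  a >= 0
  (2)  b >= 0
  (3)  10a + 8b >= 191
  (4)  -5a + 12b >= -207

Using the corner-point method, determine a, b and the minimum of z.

Corner points and z = 3a + 8b:
  (0, 191/8) → z = 191
  (191/10, 0) → z = 573/10
  (207/5, 0) → z = 621/5
The feasible region is unbounded (it extends along (0, 1), (12, 5)), but z strictly increases along every unbounded feasible direction, so there is no improving ray and the minimum is attained at a vertex.

The optimum lies where b = 0 and 10a + 8b = 191.
Solving simultaneously gives a = 191/10, b = 0.

a = 191/10, b = 0, minimum z = 573/10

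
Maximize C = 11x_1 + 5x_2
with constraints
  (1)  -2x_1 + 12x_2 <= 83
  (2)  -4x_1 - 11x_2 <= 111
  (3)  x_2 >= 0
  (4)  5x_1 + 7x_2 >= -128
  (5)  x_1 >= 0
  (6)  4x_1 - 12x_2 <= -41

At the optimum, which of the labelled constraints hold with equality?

Feasible corners and C = 11x_1 + 5x_2:
  (0, 83/12) → C = 415/12
  (21, 125/12) → C = 3397/12
  (0, 41/12) → C = 205/12

The maximum is at (21, 125/12). Substituting into each constraint, equality holds for (1) and (6); the remaining constraints have slack.

(1) and (6)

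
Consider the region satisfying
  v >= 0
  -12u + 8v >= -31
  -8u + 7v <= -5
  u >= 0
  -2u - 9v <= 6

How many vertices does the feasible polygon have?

3

Pairwise boundary intersections that survive every other constraint:
  (31/12, 0)
  (5/8, 0)
  (177/20, 47/5)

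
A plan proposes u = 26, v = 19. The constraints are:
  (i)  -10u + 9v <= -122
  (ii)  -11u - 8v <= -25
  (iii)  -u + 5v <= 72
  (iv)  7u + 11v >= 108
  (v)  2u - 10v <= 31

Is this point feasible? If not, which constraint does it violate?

not feasible — violates (i)

Constraint (i): -10u + 9v = -89, which is not ≤ -122. All other constraints are satisfied.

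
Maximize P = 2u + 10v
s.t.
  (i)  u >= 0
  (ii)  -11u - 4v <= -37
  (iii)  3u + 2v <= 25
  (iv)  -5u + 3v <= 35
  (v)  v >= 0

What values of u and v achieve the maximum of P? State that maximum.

u = 5/19, v = 230/19, maximum P = 2310/19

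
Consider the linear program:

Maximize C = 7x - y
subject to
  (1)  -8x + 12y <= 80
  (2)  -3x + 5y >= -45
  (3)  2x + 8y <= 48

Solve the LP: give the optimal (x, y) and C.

x = 300/17, y = 27/17, maximum C = 2073/17

Feasible corners and C = 7x - y:
  (-235, -150) → C = -1495
  (-8/11, 68/11) → C = -124/11
  (300/17, 27/17) → C = 2073/17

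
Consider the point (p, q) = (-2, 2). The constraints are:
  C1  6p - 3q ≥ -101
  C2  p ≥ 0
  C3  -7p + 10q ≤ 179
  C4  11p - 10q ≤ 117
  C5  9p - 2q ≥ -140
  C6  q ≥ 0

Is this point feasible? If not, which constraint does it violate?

not feasible — violates C2

Constraint C2: p = -2, which is not ≥ 0. All other constraints are satisfied.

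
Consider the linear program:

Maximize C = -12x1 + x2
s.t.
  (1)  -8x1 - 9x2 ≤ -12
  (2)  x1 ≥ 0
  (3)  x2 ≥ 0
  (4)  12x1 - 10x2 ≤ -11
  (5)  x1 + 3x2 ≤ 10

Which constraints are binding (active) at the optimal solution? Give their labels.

(2) and (5)

Vertices and C = -12x1 + x2:
  (0, 4/3) → C = 4/3
  (21/188, 58/47) → C = -5/47
  (0, 10/3) → C = 10/3
  (67/46, 131/46) → C = -673/46

The maximum is at (0, 10/3). Substituting into each constraint, equality holds for (2) and (5); the remaining constraints have slack.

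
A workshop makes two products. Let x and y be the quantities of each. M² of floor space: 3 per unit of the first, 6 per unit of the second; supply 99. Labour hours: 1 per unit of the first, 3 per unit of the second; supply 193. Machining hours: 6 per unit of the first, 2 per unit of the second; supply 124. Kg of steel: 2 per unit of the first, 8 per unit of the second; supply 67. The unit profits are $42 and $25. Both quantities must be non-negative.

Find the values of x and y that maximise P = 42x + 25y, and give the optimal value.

Feasible corners and P = 42x + 25y:
  (0, 0) → P = 0
  (0, 67/8) → P = 1675/8
  (62/3, 0) → P = 868
  (39/2, 7/2) → P = 1813/2

x = 39/2, y = 7/2, maximum P = 1813/2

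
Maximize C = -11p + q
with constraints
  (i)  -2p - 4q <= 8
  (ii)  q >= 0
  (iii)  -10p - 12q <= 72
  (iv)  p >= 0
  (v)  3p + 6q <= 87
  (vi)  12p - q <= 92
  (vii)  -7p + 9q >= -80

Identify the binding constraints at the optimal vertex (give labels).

(iv) and (v)

Feasible corners and C = -11p + q:
  (0, 0) → C = 0
  (23/3, 0) → C = -253/3
  (0, 29/2) → C = 29/2
  (213/25, 256/25) → C = -2087/25

The maximum is at (0, 29/2). Substituting into each constraint, equality holds for (iv) and (v); the remaining constraints have slack.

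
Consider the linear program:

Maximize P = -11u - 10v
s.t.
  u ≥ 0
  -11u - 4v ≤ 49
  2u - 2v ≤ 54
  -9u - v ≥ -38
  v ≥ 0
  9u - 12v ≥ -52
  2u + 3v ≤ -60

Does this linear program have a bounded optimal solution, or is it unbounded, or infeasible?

The boundaries u = 0 and v = 0 meet at (0, 0), but that point violates 2u + 3v ≤ -60. Every candidate vertex is excluded by some other constraint, so the feasible region is empty.

infeasible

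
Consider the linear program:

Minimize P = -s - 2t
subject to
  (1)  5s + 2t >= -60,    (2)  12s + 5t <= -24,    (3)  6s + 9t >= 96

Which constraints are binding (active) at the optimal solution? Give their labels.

Vertices and P = -s - 2t:
  (-252, 600) → P = -948
  (-244/11, 280/11) → P = -316/11
  (-116/13, 216/13) → P = -316/13

The minimum is at (-252, 600). Substituting into each constraint, equality holds for (1) and (2); the remaining constraints have slack.

(1) and (2)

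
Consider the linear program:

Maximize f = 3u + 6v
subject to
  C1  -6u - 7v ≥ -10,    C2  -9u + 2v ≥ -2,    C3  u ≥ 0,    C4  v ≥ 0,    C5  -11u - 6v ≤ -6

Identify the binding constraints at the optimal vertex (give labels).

Feasible corners and f = 3u + 6v:
  (34/75, 26/25) → f = 38/5
  (0, 10/7) → f = 60/7
  (6/19, 8/19) → f = 66/19
  (0, 1) → f = 6

The maximum is at (0, 10/7). Substituting into each constraint, equality holds for C1 and C3; the remaining constraints have slack.

C1 and C3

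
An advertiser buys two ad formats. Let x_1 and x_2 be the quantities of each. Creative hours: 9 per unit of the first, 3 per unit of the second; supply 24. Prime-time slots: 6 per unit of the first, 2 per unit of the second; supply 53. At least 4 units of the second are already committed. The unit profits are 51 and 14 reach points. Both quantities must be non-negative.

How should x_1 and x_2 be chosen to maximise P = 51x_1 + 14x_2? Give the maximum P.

Corner points and P = 51x_1 + 14x_2:
  (0, 8) → P = 112
  (0, 4) → P = 56
  (4/3, 4) → P = 124

At the optimal vertex, 9x_1 + 3x_2 = 24 and x_2 = 4.
Solving simultaneously gives x_1 = 4/3, x_2 = 4.

x_1 = 4/3, x_2 = 4, maximum P = 124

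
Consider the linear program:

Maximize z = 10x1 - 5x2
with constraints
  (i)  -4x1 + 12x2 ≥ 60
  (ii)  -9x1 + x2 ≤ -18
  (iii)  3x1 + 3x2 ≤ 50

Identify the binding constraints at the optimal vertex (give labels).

Extreme points and z = 10x1 - 5x2:
  (69/26, 153/26) → z = -75/26
  (35/4, 95/12) → z = 575/12
  (52/15, 66/5) → z = -94/3

The maximum is at (35/4, 95/12). Substituting into each constraint, equality holds for (i) and (iii); the remaining constraints have slack.

(i) and (iii)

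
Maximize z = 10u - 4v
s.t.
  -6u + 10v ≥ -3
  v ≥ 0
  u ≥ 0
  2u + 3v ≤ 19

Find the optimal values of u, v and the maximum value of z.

Corner points and z = 10u - 4v:
  (1/2, 0) → z = 5
  (199/38, 54/19) → z = 41
  (0, 0) → z = 0
  (0, 19/3) → z = -76/3

At the optimal vertex, -6u + 10v = -3 and 2u + 3v = 19.
Solving simultaneously gives u = 199/38, v = 54/19.

u = 199/38, v = 54/19, maximum z = 41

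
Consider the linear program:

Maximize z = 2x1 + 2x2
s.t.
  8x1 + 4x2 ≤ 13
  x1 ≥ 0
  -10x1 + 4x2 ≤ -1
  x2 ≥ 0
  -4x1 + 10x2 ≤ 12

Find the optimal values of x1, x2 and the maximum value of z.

x1 = 41/48, x2 = 37/24, maximum z = 115/24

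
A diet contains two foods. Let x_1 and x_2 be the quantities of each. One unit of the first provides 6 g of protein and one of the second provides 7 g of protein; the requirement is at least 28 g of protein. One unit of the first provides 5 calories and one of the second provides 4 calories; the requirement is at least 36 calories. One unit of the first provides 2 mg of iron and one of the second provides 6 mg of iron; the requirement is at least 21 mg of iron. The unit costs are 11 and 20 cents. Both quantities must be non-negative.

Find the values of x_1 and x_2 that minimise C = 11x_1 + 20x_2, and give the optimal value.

Extreme points and C = 11x_1 + 20x_2:
  (0, 9) → C = 180
  (21/2, 0) → C = 231/2
  (6, 3/2) → C = 96
The feasible region is unbounded (it extends along (0, 1), (1, 0)), but C strictly increases along every unbounded feasible direction, so there is no improving ray and the minimum is attained at a vertex.

The binding constraints are 5x_1 + 4x_2 = 36 and 2x_1 + 6x_2 = 21.
Solving simultaneously gives x_1 = 6, x_2 = 3/2.

x_1 = 6, x_2 = 3/2, minimum C = 96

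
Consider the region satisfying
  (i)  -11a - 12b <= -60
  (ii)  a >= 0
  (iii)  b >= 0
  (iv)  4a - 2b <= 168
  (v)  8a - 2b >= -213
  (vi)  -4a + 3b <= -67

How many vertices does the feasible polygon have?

3

Pairwise boundary intersections that survive every other constraint:
  (42, 0)
  (67/4, 0)
  (185/2, 101)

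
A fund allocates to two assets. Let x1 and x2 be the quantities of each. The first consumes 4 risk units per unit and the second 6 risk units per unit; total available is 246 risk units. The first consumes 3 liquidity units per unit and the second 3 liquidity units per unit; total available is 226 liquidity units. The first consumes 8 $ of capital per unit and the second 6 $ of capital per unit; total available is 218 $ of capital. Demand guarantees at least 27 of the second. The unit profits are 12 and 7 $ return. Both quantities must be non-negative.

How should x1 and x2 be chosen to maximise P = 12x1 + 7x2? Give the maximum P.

Extreme points and P = 12x1 + 7x2:
  (0, 109/3) → P = 763/3
  (0, 27) → P = 189
  (7, 27) → P = 273

The optimum lies where 8x1 + 6x2 = 218 and x2 = 27.
Solving simultaneously gives x1 = 7, x2 = 27.

x1 = 7, x2 = 27, maximum P = 273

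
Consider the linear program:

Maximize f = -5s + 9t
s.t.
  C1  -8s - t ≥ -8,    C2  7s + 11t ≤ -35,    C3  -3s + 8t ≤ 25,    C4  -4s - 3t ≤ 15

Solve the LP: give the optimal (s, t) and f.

Feasible corners and f = -5s + 9t:
  (41/27, -112/27) → f = -1213/27
  (39/20, -38/5) → f = -1563/20
  (-60/23, -35/23) → f = -15/23

s = -60/23, t = -35/23, maximum f = -15/23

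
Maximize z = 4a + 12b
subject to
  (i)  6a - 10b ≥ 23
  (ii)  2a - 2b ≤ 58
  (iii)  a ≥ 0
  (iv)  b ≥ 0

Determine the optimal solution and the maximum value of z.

a = 267/4, b = 151/4, maximum z = 720

Extreme points and z = 4a + 12b:
  (267/4, 151/4) → z = 720
  (23/6, 0) → z = 46/3
  (29, 0) → z = 116

At the optimal vertex, 6a - 10b = 23 and 2a - 2b = 58.
Solving simultaneously gives a = 267/4, b = 151/4.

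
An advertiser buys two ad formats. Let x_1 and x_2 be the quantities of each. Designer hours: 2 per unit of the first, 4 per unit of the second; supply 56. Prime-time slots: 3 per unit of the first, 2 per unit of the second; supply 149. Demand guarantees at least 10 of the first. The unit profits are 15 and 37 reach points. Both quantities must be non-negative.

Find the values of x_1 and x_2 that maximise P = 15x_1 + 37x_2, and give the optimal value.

x_1 = 10, x_2 = 9, maximum P = 483

Corner points and P = 15x_1 + 37x_2:
  (28, 0) → P = 420
  (10, 0) → P = 150
  (10, 9) → P = 483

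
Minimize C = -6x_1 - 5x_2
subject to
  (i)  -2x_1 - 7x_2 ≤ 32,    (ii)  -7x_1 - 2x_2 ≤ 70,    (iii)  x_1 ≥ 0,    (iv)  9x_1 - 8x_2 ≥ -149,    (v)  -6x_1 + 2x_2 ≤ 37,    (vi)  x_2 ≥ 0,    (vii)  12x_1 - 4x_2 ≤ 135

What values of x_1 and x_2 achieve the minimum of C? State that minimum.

x_1 = 419/15, x_2 = 1001/20, minimum C = -8357/20

Vertices and C = -6x_1 - 5x_2:
  (0, 37/2) → C = -185/2
  (0, 0) → C = 0
  (1/15, 187/10) → C = -939/10
  (419/15, 1001/20) → C = -8357/20
  (45/4, 0) → C = -135/2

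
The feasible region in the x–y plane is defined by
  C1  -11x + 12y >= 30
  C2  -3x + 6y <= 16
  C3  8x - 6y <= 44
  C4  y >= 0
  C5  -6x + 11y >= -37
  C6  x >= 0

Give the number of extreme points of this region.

The feasible vertices (each the meet of two boundaries and inside every other half-plane) are:
  (2/5, 43/15)
  (0, 5/2)
  (0, 8/3)

3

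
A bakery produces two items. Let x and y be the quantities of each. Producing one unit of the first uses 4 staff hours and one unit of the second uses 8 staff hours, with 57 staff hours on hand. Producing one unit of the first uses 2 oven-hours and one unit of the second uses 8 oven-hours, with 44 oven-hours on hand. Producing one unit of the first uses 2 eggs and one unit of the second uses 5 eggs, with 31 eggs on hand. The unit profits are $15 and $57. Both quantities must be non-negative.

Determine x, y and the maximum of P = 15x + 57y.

Vertices and P = 15x + 57y:
  (0, 0) → P = 0
  (0, 11/2) → P = 627/2
  (57/4, 0) → P = 855/4
  (37/4, 5/2) → P = 1125/4
  (14/3, 13/3) → P = 317

x = 14/3, y = 13/3, maximum P = 317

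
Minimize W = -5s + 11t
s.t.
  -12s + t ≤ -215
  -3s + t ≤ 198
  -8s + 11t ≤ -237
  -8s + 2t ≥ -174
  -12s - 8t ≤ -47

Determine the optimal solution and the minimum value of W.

s = 743/44, t = -214/11, minimum W = -13131/44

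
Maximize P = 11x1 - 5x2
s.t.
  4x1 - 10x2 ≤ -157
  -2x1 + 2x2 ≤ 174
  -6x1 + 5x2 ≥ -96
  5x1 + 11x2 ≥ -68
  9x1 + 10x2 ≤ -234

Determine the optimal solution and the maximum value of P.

x1 = -1894/49, x2 = 558/49, maximum P = -23624/49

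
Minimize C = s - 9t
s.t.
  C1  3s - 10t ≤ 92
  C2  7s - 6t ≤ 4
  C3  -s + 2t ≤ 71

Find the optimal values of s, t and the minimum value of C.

s = 217/4, t = 501/8, minimum C = -4075/8

Corner points and C = s - 9t:
  (-128/13, -158/13) → C = 1294/13
  (-447/2, -305/4) → C = 1851/4
  (217/4, 501/8) → C = -4075/8

At the optimal vertex, 7s - 6t = 4 and -s + 2t = 71.
Solving simultaneously gives s = 217/4, t = 501/8.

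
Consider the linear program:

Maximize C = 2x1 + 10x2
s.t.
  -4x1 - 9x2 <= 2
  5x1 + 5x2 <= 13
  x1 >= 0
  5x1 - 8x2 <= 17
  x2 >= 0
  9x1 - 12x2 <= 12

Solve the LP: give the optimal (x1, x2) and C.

Extreme points and C = 2x1 + 10x2:
  (0, 13/5) → C = 26
  (72/35, 19/35) → C = 334/35
  (0, 0) → C = 0
  (4/3, 0) → C = 8/3

The optimum lies where 5x1 + 5x2 = 13 and x1 = 0.
Solving simultaneously gives x1 = 0, x2 = 13/5.

x1 = 0, x2 = 13/5, maximum C = 26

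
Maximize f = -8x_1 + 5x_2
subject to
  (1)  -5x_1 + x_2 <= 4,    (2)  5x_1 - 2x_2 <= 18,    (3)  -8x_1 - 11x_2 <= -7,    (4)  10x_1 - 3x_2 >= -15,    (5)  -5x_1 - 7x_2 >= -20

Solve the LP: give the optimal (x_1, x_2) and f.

Extreme points and f = -8x_1 + 5x_2:
  (-37/63, 67/63) → f = 631/63
  (-1/5, 3) → f = 83/5
  (212/71, -109/71) → f = -2241/71
  (166/45, 2/9) → f = -142/5

x_1 = -1/5, x_2 = 3, maximum f = 83/5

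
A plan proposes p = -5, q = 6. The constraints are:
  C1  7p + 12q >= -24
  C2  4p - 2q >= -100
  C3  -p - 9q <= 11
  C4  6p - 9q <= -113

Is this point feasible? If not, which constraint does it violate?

Constraint C4: 6p - 9q = -84, which is not ≤ -113. All other constraints are satisfied.

not feasible — violates C4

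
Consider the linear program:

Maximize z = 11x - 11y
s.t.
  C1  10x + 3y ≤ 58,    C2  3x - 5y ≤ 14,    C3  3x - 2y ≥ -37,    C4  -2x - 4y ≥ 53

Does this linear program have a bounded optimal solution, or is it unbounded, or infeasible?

bounded optimum

Vertices and z = 11x - 11y:
  (-71/3, -17) → z = -220/3
  (-19/2, -17/2) → z = -11
  (-127/8, -85/16) → z = -1859/16
The feasible region has finitely many vertices and no improving ray; the maximum is -11 at (-19/2, -17/2).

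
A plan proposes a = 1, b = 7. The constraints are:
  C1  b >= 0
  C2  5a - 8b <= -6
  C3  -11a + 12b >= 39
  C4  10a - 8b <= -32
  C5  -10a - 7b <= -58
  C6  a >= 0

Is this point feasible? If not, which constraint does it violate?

C1: 7 ≥ 0 ✓
C2: -51 ≤ -6 ✓
C3: 73 ≥ 39 ✓
C4: -46 ≤ -32 ✓
C5: -59 ≤ -58 ✓
C6: 1 ≥ 0 ✓

feasible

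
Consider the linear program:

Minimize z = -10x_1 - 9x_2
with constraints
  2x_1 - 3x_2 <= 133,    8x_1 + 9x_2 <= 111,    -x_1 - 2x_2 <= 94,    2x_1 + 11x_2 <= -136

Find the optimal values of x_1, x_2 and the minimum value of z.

Feasible corners and z = -10x_1 - 9x_2:
  (255/7, -421/21) → z = -1287/7
  (-16/7, -321/7) → z = 3049/7
  (489/14, -131/7) → z = -1266/7
  (-762/7, 52/7) → z = 7152/7

x_1 = 255/7, x_2 = -421/21, minimum z = -1287/7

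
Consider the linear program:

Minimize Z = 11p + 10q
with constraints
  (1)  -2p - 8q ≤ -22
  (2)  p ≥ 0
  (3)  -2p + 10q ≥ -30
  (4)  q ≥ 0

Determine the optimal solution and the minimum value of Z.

Corner points and Z = 11p + 10q:
  (0, 11/4) → Z = 55/2
  (11, 0) → Z = 121
  (15, 0) → Z = 165
The feasible region is unbounded (it extends along (0, 1), (5, 1)), but Z strictly increases along every unbounded feasible direction, so there is no improving ray and the minimum is attained at a vertex.

p = 0, q = 11/4, minimum Z = 55/2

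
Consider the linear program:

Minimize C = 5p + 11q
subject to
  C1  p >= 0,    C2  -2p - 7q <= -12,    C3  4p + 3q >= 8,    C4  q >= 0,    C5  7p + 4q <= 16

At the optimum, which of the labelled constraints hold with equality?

Vertices and C = 5p + 11q:
  (0, 8/3) → C = 88/3
  (0, 4) → C = 44
  (10/11, 16/11) → C = 226/11
  (64/41, 52/41) → C = 892/41

The minimum is at (10/11, 16/11). Substituting into each constraint, equality holds for C2 and C3; the remaining constraints have slack.

C2 and C3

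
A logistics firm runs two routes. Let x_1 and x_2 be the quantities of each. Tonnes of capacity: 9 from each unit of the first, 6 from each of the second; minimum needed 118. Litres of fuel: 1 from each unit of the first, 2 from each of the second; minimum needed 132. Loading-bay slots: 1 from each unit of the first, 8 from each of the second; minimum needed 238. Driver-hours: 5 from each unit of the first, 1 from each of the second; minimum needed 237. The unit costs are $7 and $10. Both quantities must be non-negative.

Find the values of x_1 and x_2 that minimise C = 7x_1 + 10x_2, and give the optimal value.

The feasible region is unbounded (it extends along (0, 1), (1, 0)), but C strictly increases along every unbounded feasible direction, so there is no improving ray and the minimum is attained at a vertex.

x_1 = 38, x_2 = 47, minimum C = 736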